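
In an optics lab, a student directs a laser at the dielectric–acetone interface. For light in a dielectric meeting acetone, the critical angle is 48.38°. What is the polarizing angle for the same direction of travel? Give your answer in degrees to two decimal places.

θ_B ≈ 36.78°

sin θ_c = n₂/n₁, so n₂/n₁ = sin 48.38° = 0.7476.
Brewster: tan θ_B = n₂/n₁ = 0.7476.
θ_B = arctan(0.7476) = 36.78°.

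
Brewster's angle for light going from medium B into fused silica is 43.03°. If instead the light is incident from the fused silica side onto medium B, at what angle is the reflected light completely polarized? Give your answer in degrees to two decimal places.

The two Brewster angles are complementary: θ_B' = 90° − θ_B = 90° − 43.03° = 46.97°.

θ_B' ≈ 46.97°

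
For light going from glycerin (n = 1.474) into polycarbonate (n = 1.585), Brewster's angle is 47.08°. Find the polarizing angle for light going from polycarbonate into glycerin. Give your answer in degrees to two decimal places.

The two Brewster angles are complementary: θ_B' = 90° − θ_B = 90° − 47.08° = 42.92°.

θ_B' ≈ 42.92°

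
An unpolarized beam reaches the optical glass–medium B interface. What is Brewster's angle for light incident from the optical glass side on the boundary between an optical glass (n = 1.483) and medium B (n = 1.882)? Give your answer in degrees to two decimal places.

θ_B ≈ 51.76°

Brewster's condition: tan θ_B = n₂/n₁ = 1.882/1.483 = 1.2690.
So θ_B = arctan 1.2690 = 51.76°.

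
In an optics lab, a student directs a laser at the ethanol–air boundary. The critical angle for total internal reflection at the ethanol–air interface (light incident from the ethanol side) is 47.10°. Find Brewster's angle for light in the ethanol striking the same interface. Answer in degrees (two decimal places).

n₂/n₁ = sin θ_c = sin 47.10° = 0.7325.
tan θ_B equals the same ratio, so θ_B = arctan(0.7325) = 36.22°.

θ_B ≈ 36.22°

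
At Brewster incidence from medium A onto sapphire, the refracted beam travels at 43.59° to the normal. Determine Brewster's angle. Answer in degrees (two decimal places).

θ_B ≈ 46.41°

At Brewster's angle the reflected and refracted rays are perpendicular, so θ_B + θ_t = 90°.
θ_B = 90° − 43.59° = 46.41°.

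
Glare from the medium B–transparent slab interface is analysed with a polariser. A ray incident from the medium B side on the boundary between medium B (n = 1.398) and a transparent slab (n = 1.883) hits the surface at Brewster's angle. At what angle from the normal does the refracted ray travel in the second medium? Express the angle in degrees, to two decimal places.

θ_t ≈ 36.59°

tan θ_B = n₂/n₁ = 1.883/1.398 = 1.3469, so θ_B = 53.41°.
Since θ_B + θ_t = 90° at Brewster incidence, θ_t = 90° − 53.41° = 36.59°.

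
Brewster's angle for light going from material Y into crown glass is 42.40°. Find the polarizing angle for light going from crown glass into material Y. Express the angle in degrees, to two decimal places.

θ_B' ≈ 47.60°

tan θ_B' = n₁/n₂ = 1/tan θ_B, so θ_B' = 90° − θ_B.
θ_B' = 90° − 42.40° = 47.60°.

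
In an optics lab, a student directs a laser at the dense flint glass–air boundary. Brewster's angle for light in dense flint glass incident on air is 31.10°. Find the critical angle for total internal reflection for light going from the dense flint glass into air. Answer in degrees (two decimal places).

From Brewster, n₂/n₁ = tan θ_B = tan 31.10° = 0.6032.
Then sin θ_c = n₂/n₁ = 0.6032, so θ_c = arcsin 0.6032 = 37.10°.

θ_c ≈ 37.10°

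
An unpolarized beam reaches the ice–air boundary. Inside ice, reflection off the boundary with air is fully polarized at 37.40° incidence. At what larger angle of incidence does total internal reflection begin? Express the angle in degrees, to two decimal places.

n₂/n₁ = tan 37.40° = 0.7646; the critical angle satisfies sin θ_c = n₂/n₁.
θ_c = arcsin(0.7646) = 49.87°.

θ_c ≈ 49.87°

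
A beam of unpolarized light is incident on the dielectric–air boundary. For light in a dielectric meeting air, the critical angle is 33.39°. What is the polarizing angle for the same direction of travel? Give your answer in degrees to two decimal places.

At the critical angle sin θ_c = n₂/n₁, giving n₂/n₁ = sin 33.39° = 0.5503.
Then tan θ_B = n₂/n₁ = 0.5503, so θ_B = arctan 0.5503 = 28.83°.

θ_B ≈ 28.83°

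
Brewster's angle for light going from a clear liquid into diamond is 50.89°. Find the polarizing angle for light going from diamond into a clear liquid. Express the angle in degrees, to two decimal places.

θ_B' ≈ 39.11°

tan θ_B' = n₁/n₂ = 1/tan θ_B, so θ_B' = 90° − θ_B.
θ_B' = 90° − 50.89° = 39.11°.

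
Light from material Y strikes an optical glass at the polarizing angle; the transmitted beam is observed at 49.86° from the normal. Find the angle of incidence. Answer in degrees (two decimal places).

Brewster's condition makes the reflected and refracted beams perpendicular: θ_B + θ_t = 90°.
So θ_B = 90° − θ_t = 90° − 49.86° = 40.14°.

θ_B ≈ 40.14°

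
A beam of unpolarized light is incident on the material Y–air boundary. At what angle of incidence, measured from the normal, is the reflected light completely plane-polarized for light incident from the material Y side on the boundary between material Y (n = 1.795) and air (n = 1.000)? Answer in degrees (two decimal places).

tan θ_B = n₂/n₁ = 1.000/1.795 = 0.5571.
So θ_B = arctan 0.5571 = 29.12°.

θ_B ≈ 29.12°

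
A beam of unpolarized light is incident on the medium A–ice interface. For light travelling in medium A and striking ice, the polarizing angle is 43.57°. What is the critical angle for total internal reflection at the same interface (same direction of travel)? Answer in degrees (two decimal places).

n₂/n₁ = tan 43.57° = 0.9513; the critical angle satisfies sin θ_c = n₂/n₁.
θ_c = arcsin(0.9513) = 72.04°.

θ_c ≈ 72.04°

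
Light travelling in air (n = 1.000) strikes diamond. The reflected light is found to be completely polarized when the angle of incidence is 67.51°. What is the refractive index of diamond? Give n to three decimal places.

Brewster's law: tan θ_B = n₂/n₁ (light incident in air, refracted into diamond).
n₂ = n₁ tan θ_B = 1.000 × tan 67.51° = 2.415.

n ≈ 2.415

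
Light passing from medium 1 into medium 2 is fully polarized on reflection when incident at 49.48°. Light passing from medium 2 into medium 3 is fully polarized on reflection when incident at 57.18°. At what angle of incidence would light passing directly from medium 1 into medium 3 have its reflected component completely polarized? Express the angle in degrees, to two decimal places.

θ_B ≈ 61.14°

tan θ_B(1→2) = n₂/n₁ = tan 49.48° = 1.1700.
tan θ_B(2→3) = n₃/n₂ = tan 57.18° = 1.5505.
Multiplying, n₃/n₁ = 1.1700 × 1.5505 = 1.8141, and θ_B(1→3) = arctan 1.8141 = 61.14°.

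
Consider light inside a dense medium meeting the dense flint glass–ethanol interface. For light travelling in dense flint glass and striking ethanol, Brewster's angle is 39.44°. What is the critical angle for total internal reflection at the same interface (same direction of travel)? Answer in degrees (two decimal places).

From Brewster, n₂/n₁ = tan θ_B = tan 39.44° = 0.8226.
Then sin θ_c = n₂/n₁ = 0.8226, so θ_c = arcsin 0.8226 = 55.34°.

θ_c ≈ 55.34°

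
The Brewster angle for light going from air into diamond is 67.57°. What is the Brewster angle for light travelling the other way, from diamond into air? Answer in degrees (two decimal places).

θ_B' ≈ 22.43°

The two Brewster angles are complementary: θ_B' = 90° − θ_B = 90° − 67.57° = 22.43°.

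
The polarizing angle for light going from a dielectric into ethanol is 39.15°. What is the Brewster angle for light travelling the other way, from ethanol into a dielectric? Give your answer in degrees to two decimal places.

Reversing the direction swaps n₁ and n₂, so tan θ_B' = 1/tan θ_B and θ_B' = 90° − θ_B.
Hence θ_B' = 90° − 39.15° = 50.85°.

θ_B' ≈ 50.85°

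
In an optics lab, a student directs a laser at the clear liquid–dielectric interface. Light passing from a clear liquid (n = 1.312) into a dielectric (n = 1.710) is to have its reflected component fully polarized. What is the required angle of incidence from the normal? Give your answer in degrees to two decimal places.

θ_B ≈ 52.50°

At Brewster's angle the reflected and refracted rays are perpendicular, which with Snell's law gives tan θ_B = n₂/n₁.
tan θ_B = n₂/n₁ = 1.710/1.312 = 1.3034.
θ_B = arctan(1.3034) = 52.50°.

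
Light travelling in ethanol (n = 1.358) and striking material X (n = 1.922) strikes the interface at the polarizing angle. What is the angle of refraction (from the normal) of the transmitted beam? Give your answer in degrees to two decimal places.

θ_t ≈ 35.24°

tan θ_B = n₂/n₁ = 1.922/1.358 = 1.4153, so θ_B = 54.76°.
The refracted ray is perpendicular to the reflected ray, so θ_t = 90° − θ_B = 35.24°.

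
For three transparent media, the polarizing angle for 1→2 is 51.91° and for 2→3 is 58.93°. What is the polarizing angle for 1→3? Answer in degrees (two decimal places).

n₂/n₁ = tan 51.91° = 1.2758 and n₃/n₂ = tan 58.93° = 1.6597.
Multiplying, n₃/n₁ = 1.2758 × 1.6597 = 2.1174, and θ_B(1→3) = arctan 2.1174 = 64.72°.

θ_B ≈ 64.72°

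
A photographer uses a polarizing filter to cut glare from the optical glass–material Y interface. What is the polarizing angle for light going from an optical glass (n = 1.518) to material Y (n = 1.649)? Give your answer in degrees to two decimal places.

The reflected p-component vanishes when tan θ_B = n₂/n₁.
Brewster's condition: tan θ_B = n₂/n₁ = 1.649/1.518 = 1.0863.
θ_B = arctan(1.0863) = 47.37°.

θ_B ≈ 47.37°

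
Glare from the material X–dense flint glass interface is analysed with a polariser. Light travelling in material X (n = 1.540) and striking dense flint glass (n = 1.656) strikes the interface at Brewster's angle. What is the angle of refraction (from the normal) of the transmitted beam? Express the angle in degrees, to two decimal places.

θ_t ≈ 42.92°

tan θ_B = n₂/n₁ = 1.656/1.540 = 1.0753, so θ_B = 47.08°.
Since θ_B + θ_t = 90° at Brewster incidence, θ_t = 90° − 47.08° = 42.92°.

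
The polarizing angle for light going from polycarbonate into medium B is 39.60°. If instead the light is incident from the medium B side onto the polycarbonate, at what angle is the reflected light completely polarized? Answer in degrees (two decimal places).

θ_B' ≈ 50.40°

tan θ_B' = n₁/n₂ = 1/tan θ_B, so θ_B' = 90° − θ_B.
θ_B' = 90° − 39.60° = 50.40°.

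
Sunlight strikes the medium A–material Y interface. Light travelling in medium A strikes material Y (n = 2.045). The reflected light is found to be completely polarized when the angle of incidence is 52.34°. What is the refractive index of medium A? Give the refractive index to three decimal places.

At the polarizing angle, tan θ_B = n₂/n₁ with n₁ on the incident side (medium A) and n₂ on the transmitted side (material Y).
n₁ = n₂ / tan θ_B = 2.045 / tan 52.34° = 1.578.

n ≈ 1.578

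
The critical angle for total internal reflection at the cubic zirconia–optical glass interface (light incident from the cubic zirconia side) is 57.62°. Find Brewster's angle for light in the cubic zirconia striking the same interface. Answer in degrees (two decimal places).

At the critical angle sin θ_c = n₂/n₁, giving n₂/n₁ = sin 57.62° = 0.8445.
Then tan θ_B = n₂/n₁ = 0.8445, so θ_B = arctan 0.8445 = 40.18°.

θ_B ≈ 40.18°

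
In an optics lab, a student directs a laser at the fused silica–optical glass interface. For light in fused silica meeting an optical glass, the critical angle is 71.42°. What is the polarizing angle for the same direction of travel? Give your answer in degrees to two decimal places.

n₂/n₁ = sin θ_c = sin 71.42° = 0.9479.
tan θ_B equals the same ratio, so θ_B = arctan(0.9479) = 43.47°.

θ_B ≈ 43.47°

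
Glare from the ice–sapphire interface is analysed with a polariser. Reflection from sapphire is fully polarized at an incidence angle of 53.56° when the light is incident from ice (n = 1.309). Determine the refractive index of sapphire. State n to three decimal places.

n ≈ 1.773

Full polarization of the reflected beam means tan θ_B = n₂/n₁, where n₁ is the incident medium (ice).
n₂ = n₁ tan θ_B = 1.309 × tan 53.56° = 1.773.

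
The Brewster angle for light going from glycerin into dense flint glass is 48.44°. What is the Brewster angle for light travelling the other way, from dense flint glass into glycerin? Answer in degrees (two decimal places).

θ_B' ≈ 41.56°

Reversing the direction swaps n₁ and n₂, so tan θ_B' = 1/tan θ_B and θ_B' = 90° − θ_B.
Hence θ_B' = 90° − 48.44° = 41.56°.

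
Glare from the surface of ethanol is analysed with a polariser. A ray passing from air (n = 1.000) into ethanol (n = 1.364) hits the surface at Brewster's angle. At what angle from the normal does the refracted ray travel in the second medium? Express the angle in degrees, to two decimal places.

First find Brewster's angle: tan θ_B = 1.364/1.000 = 1.3640, giving θ_B = 53.75°.
At Brewster's angle the reflected and refracted rays are perpendicular, so θ_t = 90° − θ_B = 90° − 53.75° = 36.25°.

θ_t ≈ 36.25°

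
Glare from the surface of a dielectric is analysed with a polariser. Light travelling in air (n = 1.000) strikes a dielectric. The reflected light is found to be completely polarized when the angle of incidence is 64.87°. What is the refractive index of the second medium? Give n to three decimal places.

Full polarization of the reflected beam means tan θ_B = n₂/n₁, where n₁ is the incident medium (air).
n₂ = n₁ tan θ_B = 1.000 × tan 64.87° = 2.132.

n ≈ 2.132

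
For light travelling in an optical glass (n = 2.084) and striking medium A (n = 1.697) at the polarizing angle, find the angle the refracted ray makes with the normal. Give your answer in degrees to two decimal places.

tan θ_B = n₂/n₁ = 1.697/2.084 = 0.8143, so θ_B = 39.16°.
Since θ_B + θ_t = 90° at Brewster incidence, θ_t = 90° − 39.16° = 50.84°.

θ_t ≈ 50.84°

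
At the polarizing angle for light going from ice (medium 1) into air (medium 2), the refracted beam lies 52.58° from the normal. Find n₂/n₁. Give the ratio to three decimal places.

At Brewster incidence θ_B = 90° − θ_t = 90° − 52.58° = 37.42°.
tan θ_B = n₂/n₁, so n₂/n₁ = tan 37.42° = 0.765.

n₂/n₁ ≈ 0.765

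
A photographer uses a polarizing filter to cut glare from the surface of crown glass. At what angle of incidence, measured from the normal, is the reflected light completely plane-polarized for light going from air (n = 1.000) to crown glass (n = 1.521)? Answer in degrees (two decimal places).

θ_B ≈ 56.68°

tan θ_B = n₂/n₁ = 1.521/1.000 = 1.5210. Taking the arctangent, θ_B = 56.68°.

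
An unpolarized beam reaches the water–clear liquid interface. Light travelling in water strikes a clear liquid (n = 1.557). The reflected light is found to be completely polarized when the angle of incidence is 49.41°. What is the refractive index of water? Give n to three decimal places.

Brewster's law: tan θ_B = n₂/n₁ (light incident in water, refracted into a clear liquid).
n₁ = n₂ / tan θ_B = 1.557 / tan 49.41° = 1.334.

n ≈ 1.334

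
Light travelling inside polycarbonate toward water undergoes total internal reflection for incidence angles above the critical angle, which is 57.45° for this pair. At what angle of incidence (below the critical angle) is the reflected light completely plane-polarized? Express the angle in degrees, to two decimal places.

θ_B ≈ 40.13°

n₂/n₁ = sin θ_c = sin 57.45° = 0.8429.
tan θ_B equals the same ratio, so θ_B = arctan(0.8429) = 40.13°.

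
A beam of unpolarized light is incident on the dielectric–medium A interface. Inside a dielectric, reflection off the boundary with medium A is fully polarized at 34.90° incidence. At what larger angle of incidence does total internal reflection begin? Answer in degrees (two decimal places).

From Brewster, n₂/n₁ = tan θ_B = tan 34.90° = 0.6976.
Then sin θ_c = n₂/n₁ = 0.6976, so θ_c = arcsin 0.6976 = 44.24°.

θ_c ≈ 44.24°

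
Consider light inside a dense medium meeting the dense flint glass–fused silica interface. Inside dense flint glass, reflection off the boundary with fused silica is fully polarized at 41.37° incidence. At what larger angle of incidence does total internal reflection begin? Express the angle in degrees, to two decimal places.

tan θ_B = n₂/n₁ = tan 41.37° = 0.8807.
Total internal reflection: sin θ_c = n₂/n₁ = 0.8807.
θ_c = arcsin(0.8807) = 61.73°.

θ_c ≈ 61.73°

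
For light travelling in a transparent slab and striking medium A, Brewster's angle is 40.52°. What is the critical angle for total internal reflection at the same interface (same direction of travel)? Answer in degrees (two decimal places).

n₂/n₁ = tan 40.52° = 0.8547; the critical angle satisfies sin θ_c = n₂/n₁.
θ_c = arcsin(0.8547) = 58.72°.

θ_c ≈ 58.72°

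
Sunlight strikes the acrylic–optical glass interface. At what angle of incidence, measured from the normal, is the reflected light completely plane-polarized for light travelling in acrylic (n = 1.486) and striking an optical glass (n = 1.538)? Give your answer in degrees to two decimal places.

Here n₂/n₁ = 1.538/1.486 = 1.0350, and Brewster's law gives tan θ_B = n₂/n₁. Taking the arctangent, θ_B = 45.99°.

θ_B ≈ 45.99°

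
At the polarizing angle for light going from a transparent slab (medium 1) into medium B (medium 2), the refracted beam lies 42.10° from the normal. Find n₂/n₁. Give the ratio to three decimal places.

θ_B + θ_t = 90°, so θ_B = 90° − 42.10° = 47.90°.
Then n₂/n₁ = tan θ_B = tan 47.90° = 1.107.

n₂/n₁ ≈ 1.107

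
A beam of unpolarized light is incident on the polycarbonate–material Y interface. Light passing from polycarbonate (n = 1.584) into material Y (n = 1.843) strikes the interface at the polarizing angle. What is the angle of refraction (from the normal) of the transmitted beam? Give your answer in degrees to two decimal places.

θ_t ≈ 40.68°

θ_B = arctan(n₂/n₁) = arctan(1.843/1.584) = 49.32°.
The refracted ray is perpendicular to the reflected ray, so θ_t = 90° − θ_B = 40.68°.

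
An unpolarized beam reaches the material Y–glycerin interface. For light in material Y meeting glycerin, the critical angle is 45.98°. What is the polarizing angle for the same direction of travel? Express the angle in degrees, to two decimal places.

At the critical angle sin θ_c = n₂/n₁, giving n₂/n₁ = sin 45.98° = 0.7191.
Then tan θ_B = n₂/n₁ = 0.7191, so θ_B = arctan 0.7191 = 35.72°.

θ_B ≈ 35.72°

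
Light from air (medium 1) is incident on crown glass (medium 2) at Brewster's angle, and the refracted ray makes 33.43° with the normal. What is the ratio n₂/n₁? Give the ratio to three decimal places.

θ_B + θ_t = 90°, so θ_B = 90° − 33.43° = 56.57°.
Then n₂/n₁ = tan θ_B = tan 56.57° = 1.515.

n₂/n₁ ≈ 1.515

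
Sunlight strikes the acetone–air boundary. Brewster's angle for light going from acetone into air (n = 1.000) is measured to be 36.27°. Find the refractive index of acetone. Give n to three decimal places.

n ≈ 1.363

Full polarization of the reflected beam means tan θ_B = n₂/n₁, where n₁ is the incident medium (acetone).
n₁ = n₂ / tan θ_B = 1.000 / tan 36.27° = 1.363.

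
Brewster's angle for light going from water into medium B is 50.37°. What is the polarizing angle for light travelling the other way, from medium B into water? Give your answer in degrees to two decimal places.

θ_B' ≈ 39.63°

The two Brewster angles are complementary: θ_B' = 90° − θ_B = 90° − 50.37° = 39.63°.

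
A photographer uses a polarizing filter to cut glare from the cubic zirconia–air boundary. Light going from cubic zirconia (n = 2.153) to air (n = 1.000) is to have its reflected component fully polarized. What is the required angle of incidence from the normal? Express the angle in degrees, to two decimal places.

At Brewster's angle the reflected and refracted rays are perpendicular, which with Snell's law gives tan θ_B = n₂/n₁.
Here n₂/n₁ = 1.000/2.153 = 0.4645, and Brewster's law gives tan θ_B = n₂/n₁.
θ_B = arctan(0.4645) = 24.91°.

θ_B ≈ 24.91°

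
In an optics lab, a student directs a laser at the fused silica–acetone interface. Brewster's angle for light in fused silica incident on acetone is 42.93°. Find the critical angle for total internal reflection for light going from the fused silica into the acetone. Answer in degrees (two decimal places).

θ_c ≈ 68.47°

From Brewster, n₂/n₁ = tan θ_B = tan 42.93° = 0.9302.
Then sin θ_c = n₂/n₁ = 0.9302, so θ_c = arcsin 0.9302 = 68.47°.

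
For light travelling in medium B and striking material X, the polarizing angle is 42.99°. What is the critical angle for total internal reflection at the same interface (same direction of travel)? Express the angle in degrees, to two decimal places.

θ_c ≈ 68.78°

n₂/n₁ = tan 42.99° = 0.9322; the critical angle satisfies sin θ_c = n₂/n₁.
θ_c = arcsin(0.9322) = 68.78°.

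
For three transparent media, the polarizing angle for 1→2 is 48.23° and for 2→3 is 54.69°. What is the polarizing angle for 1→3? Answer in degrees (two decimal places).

θ_B ≈ 57.68°

tan θ_B(1→2) = n₂/n₁ = tan 48.23° = 1.1196.
tan θ_B(2→3) = n₃/n₂ = tan 54.69° = 1.4118.
Multiplying, n₃/n₁ = 1.1196 × 1.4118 = 1.5807, and θ_B(1→3) = arctan 1.5807 = 57.68°.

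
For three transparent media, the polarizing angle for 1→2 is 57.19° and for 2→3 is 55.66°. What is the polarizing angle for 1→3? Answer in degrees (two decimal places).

θ_B ≈ 66.23°

tan θ_B(1→2) = n₂/n₁ = tan 57.19° = 1.5511.
tan θ_B(2→3) = n₃/n₂ = tan 55.66° = 1.4637.
n₃/n₁ = 2.2704. Then tan θ_B(1→3) = n₃/n₁, so θ_B(1→3) = arctan(2.2704) = 66.23°.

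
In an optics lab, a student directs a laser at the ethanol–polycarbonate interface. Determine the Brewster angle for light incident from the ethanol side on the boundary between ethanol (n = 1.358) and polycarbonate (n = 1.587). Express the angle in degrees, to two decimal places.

Brewster's condition: tan θ_B = n₂/n₁ = 1.587/1.358 = 1.1686. Taking the arctangent, θ_B = 49.45°.

θ_B ≈ 49.45°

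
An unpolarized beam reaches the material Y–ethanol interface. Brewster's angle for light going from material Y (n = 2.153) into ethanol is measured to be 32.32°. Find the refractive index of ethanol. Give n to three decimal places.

Full polarization of the reflected beam means tan θ_B = n₂/n₁, where n₁ is the incident medium (material Y).
n₂ = n₁ tan θ_B = 2.153 × tan 32.32° = 1.362.

n ≈ 1.362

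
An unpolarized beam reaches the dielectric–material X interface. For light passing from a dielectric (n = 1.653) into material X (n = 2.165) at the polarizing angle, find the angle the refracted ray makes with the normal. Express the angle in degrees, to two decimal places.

θ_t ≈ 37.36°

θ_B = arctan(n₂/n₁) = arctan(2.165/1.653) = 52.64°.
At Brewster's angle the reflected and refracted rays are perpendicular, so θ_t = 90° − θ_B = 90° − 52.64° = 37.36°.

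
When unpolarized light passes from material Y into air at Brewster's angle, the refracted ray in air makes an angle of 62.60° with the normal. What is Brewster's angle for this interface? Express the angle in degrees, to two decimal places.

θ_B ≈ 27.40°

Brewster's condition makes the reflected and refracted beams perpendicular: θ_B + θ_t = 90°.
θ_B = 90° − 62.60° = 27.40°.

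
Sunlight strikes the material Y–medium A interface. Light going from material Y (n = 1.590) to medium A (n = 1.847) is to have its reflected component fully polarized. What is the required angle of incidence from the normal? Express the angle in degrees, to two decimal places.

Here n₂/n₁ = 1.847/1.590 = 1.1616, and Brewster's law gives tan θ_B = n₂/n₁.
θ_B = arctan(1.1616) = 49.28°.

θ_B ≈ 49.28°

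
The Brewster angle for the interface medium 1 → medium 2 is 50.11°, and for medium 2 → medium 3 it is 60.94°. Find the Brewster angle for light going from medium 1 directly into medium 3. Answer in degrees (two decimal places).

Each Brewster angle gives a ratio: n₂/n₁ = tan 50.11° = 1.1964, n₃/n₂ = tan 60.94° = 1.7996.
n₃/n₁ = 2.1531. Then tan θ_B(1→3) = n₃/n₁, so θ_B(1→3) = arctan(2.1531) = 65.09°.

θ_B ≈ 65.09°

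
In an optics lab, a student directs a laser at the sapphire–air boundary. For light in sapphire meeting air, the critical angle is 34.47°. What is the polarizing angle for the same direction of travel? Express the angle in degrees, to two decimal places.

θ_B ≈ 29.51°

At the critical angle sin θ_c = n₂/n₁, giving n₂/n₁ = sin 34.47° = 0.5660.
Then tan θ_B = n₂/n₁ = 0.5660, so θ_B = arctan 0.5660 = 29.51°.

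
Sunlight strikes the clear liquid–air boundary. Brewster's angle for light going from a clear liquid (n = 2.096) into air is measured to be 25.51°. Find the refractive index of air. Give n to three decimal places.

n ≈ 1.000

At Brewster's angle, tan θ_B = n₂/n₁ with n₁ on the incident side (a clear liquid) and n₂ on the transmitted side (air).
n₂ = n₁ tan θ_B = 2.096 × tan 25.51° = 1.000.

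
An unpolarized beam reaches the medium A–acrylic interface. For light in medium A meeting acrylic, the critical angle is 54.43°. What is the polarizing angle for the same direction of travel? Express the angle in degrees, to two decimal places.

θ_B ≈ 39.13°

n₂/n₁ = sin θ_c = sin 54.43° = 0.8134.
tan θ_B equals the same ratio, so θ_B = arctan(0.8134) = 39.13°.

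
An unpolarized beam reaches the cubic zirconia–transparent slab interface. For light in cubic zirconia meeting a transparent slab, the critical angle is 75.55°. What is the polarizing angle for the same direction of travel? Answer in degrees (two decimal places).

n₂/n₁ = sin θ_c = sin 75.55° = 0.9684.
tan θ_B equals the same ratio, so θ_B = arctan(0.9684) = 44.08°.

θ_B ≈ 44.08°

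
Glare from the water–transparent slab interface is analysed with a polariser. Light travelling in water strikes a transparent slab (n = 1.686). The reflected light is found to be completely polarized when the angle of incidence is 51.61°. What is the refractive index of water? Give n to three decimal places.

At Brewster's angle, tan θ_B = n₂/n₁ with n₁ on the incident side (water) and n₂ on the transmitted side (a transparent slab).
n₁ = n₂ / tan θ_B = 1.686 / tan 51.61° = 1.336.

n ≈ 1.336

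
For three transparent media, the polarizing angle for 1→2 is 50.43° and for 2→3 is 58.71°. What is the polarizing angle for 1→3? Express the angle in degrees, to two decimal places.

θ_B ≈ 63.33°

Each Brewster angle gives a ratio: n₂/n₁ = tan 50.43° = 1.2101, n₃/n₂ = tan 58.71° = 1.6454.
n₃/n₁ = 1.9910. Then tan θ_B(1→3) = n₃/n₁, so θ_B(1→3) = arctan(1.9910) = 63.33°.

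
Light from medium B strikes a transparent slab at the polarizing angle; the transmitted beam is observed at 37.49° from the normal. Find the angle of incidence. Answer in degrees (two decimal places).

θ_B ≈ 52.51°

At Brewster's angle the reflected and refracted rays are perpendicular, so θ_B + θ_t = 90°.
So θ_B = 90° − θ_t = 90° − 37.49° = 52.51°.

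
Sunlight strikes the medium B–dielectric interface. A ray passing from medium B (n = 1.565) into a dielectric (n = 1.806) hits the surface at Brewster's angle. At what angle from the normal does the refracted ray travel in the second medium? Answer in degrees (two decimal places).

θ_t ≈ 40.91°

tan θ_B = n₂/n₁ = 1.806/1.565 = 1.1540, so θ_B = 49.09°.
Since θ_B + θ_t = 90° at Brewster incidence, θ_t = 90° − 49.09° = 40.91°.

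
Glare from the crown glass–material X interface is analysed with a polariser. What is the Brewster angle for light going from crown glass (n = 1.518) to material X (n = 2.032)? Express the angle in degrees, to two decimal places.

θ_B ≈ 53.24°

The reflected p-component vanishes when tan θ_B = n₂/n₁.
tan θ_B = n₂/n₁ = 2.032/1.518 = 1.3386.
So θ_B = arctan 1.3386 = 53.24°.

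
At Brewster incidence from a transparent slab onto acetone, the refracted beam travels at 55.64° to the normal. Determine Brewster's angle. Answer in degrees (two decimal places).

θ_B ≈ 34.36°

At Brewster's angle the reflected and refracted rays are perpendicular, so θ_B + θ_t = 90°.
So θ_B = 90° − θ_t = 90° − 55.64° = 34.36°.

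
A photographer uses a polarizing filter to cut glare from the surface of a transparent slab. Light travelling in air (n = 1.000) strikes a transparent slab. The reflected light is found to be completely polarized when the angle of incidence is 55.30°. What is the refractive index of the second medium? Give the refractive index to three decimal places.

At the Brewster angle, tan θ_B = n₂/n₁ with n₁ on the incident side (air) and n₂ on the transmitted side (a transparent slab).
n₂ = n₁ tan θ_B = 1.000 × tan 55.30° = 1.444.

n ≈ 1.444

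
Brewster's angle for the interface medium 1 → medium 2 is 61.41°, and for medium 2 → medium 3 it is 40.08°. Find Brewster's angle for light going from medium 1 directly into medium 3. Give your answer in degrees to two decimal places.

θ_B ≈ 57.07°

n₂/n₁ = tan 61.41° = 1.8349 and n₃/n₂ = tan 40.08° = 0.8415.
So n₃/n₁ = (n₂/n₁)(n₃/n₂) = 1.8349 × 0.8415 = 1.5440.
θ_B(1→3) = arctan(1.5440) = 57.07°.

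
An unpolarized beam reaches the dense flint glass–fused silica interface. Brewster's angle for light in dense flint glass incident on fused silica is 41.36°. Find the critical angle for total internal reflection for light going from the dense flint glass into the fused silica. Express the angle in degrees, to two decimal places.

tan θ_B = n₂/n₁ = tan 41.36° = 0.8804.
Total internal reflection: sin θ_c = n₂/n₁ = 0.8804.
θ_c = arcsin(0.8804) = 61.69°.

θ_c ≈ 61.69°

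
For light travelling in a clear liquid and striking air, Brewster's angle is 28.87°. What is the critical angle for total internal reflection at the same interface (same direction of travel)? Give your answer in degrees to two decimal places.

θ_c ≈ 33.46°

tan θ_B = n₂/n₁ = tan 28.87° = 0.5513.
Total internal reflection: sin θ_c = n₂/n₁ = 0.5513.
θ_c = arcsin(0.5513) = 33.46°.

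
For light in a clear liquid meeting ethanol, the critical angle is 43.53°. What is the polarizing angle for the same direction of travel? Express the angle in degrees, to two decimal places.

θ_B ≈ 34.56°

n₂/n₁ = sin θ_c = sin 43.53° = 0.6887.
tan θ_B equals the same ratio, so θ_B = arctan(0.6887) = 34.56°.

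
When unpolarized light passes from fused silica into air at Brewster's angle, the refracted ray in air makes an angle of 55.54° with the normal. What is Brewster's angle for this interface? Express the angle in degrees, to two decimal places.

θ_B ≈ 34.46°

Since the reflected and refracted rays are at right angles at the polarizing angle, θ_B + θ_t = 90°.
So θ_B = 90° − θ_t = 90° − 55.54° = 34.46°.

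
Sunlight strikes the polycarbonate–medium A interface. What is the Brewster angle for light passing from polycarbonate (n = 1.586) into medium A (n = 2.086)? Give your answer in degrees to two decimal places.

θ_B ≈ 52.75°

tan θ_B = n₂/n₁ = 2.086/1.586 = 1.3153. Taking the arctangent, θ_B = 52.75°.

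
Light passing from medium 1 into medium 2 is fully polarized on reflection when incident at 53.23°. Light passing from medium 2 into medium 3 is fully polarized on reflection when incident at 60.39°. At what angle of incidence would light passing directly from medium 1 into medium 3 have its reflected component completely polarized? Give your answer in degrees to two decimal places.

θ_B ≈ 66.99°

Each Brewster angle gives a ratio: n₂/n₁ = tan 53.23° = 1.3382, n₃/n₂ = tan 60.39° = 1.7596.
n₃/n₁ = 2.3547. Then tan θ_B(1→3) = n₃/n₁, so θ_B(1→3) = arctan(2.3547) = 66.99°.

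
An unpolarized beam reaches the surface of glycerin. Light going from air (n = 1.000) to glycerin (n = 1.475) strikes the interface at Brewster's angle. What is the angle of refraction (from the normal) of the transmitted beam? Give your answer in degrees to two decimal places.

θ_t ≈ 34.14°

tan θ_B = n₂/n₁ = 1.475/1.000 = 1.4750, so θ_B = 55.86°.
The refracted ray is perpendicular to the reflected ray, so θ_t = 90° − θ_B = 34.14°.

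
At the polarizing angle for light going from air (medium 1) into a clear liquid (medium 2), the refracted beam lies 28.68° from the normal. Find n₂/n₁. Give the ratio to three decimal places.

n₂/n₁ ≈ 1.828

θ_B + θ_t = 90°, so θ_B = 90° − 28.68° = 61.32°.
Then n₂/n₁ = tan θ_B = tan 61.32° = 1.828.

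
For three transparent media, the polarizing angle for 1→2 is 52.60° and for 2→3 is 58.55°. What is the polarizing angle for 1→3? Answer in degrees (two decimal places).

θ_B ≈ 64.94°

Each Brewster angle gives a ratio: n₂/n₁ = tan 52.60° = 1.3079, n₃/n₂ = tan 58.55° = 1.6351.
Multiplying, n₃/n₁ = 1.3079 × 1.6351 = 2.1386, and θ_B(1→3) = arctan 2.1386 = 64.94°.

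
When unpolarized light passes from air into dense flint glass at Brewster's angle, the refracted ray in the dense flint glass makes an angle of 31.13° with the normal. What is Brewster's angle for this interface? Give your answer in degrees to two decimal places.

θ_B ≈ 58.87°

Brewster's condition makes the reflected and refracted beams perpendicular: θ_B + θ_t = 90°.
θ_B = 90° − 31.13° = 58.87°.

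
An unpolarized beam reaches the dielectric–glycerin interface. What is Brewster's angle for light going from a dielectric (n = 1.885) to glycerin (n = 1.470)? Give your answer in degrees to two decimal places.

The reflected p-component vanishes when tan θ_B = n₂/n₁.
Here n₂/n₁ = 1.470/1.885 = 0.7798, and Brewster's law gives tan θ_B = n₂/n₁.
So θ_B = arctan 0.7798 = 37.95°.

θ_B ≈ 37.95°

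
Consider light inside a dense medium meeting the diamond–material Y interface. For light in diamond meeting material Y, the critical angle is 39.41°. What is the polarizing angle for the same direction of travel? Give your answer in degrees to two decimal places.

θ_B ≈ 32.41°

n₂/n₁ = sin θ_c = sin 39.41° = 0.6349.
tan θ_B equals the same ratio, so θ_B = arctan(0.6349) = 32.41°.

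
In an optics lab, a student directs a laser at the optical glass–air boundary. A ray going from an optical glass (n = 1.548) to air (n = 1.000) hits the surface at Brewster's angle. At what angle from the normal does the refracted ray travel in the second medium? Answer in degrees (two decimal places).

θ_t ≈ 57.14°

θ_B = arctan(n₂/n₁) = arctan(1.000/1.548) = 32.86°.
Since θ_B + θ_t = 90° at Brewster incidence, θ_t = 90° − 32.86° = 57.14°.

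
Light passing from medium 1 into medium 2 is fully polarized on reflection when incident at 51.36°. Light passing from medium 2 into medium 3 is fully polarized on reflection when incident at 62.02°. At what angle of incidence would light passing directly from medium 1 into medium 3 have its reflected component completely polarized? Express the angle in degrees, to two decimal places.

n₂/n₁ = tan 51.36° = 1.2509 and n₃/n₂ = tan 62.02° = 1.8823.
So n₃/n₁ = (n₂/n₁)(n₃/n₂) = 1.2509 × 1.8823 = 2.3546.
θ_B(1→3) = arctan(2.3546) = 66.99°.

θ_B ≈ 66.99°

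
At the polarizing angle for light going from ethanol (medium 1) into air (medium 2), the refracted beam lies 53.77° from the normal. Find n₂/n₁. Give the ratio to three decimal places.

n₂/n₁ ≈ 0.733

At Brewster incidence θ_B = 90° − θ_t = 90° − 53.77° = 36.23°.
Then n₂/n₁ = tan θ_B = tan 36.23° = 0.733.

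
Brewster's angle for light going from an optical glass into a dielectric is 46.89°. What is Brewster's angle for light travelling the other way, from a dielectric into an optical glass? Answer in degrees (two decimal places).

The two Brewster angles are complementary: θ_B' = 90° − θ_B = 90° − 46.89° = 43.11°.

θ_B' ≈ 43.11°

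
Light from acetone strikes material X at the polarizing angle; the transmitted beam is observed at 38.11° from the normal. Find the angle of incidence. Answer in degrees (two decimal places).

Since the reflected and refracted rays are at right angles at the polarizing angle, θ_B + θ_t = 90°.
θ_B = 90° − 38.11° = 51.89°.

θ_B ≈ 51.89°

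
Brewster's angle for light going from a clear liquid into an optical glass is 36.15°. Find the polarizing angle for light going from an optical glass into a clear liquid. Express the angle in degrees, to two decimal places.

Reversing the direction swaps n₁ and n₂, so tan θ_B' = 1/tan θ_B and θ_B' = 90° − θ_B.
Hence θ_B' = 90° − 36.15° = 53.85°.

θ_B' ≈ 53.85°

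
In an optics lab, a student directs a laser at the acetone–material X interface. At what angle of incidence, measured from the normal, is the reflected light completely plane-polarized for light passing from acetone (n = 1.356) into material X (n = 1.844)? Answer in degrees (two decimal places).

Here n₂/n₁ = 1.844/1.356 = 1.3599, and Brewster's law gives tan θ_B = n₂/n₁.
θ_B = arctan(1.3599) = 53.67°.

θ_B ≈ 53.67°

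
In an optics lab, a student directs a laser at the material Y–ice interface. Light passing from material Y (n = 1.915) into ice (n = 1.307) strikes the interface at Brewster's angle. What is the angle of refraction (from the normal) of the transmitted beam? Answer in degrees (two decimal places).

θ_B = arctan(n₂/n₁) = arctan(1.307/1.915) = 34.31°.
At Brewster's angle the reflected and refracted rays are perpendicular, so θ_t = 90° − θ_B = 90° − 34.31° = 55.69°.

θ_t ≈ 55.69°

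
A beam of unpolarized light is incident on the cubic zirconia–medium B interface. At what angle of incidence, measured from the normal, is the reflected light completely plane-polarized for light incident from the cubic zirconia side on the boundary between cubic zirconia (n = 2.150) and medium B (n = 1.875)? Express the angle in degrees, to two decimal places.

θ_B ≈ 41.09°

At Brewster's angle the reflected and refracted rays are perpendicular, which with Snell's law gives tan θ_B = n₂/n₁.
Here n₂/n₁ = 1.875/2.150 = 0.8721, and Brewster's law gives tan θ_B = n₂/n₁.
So θ_B = arctan 0.8721 = 41.09°.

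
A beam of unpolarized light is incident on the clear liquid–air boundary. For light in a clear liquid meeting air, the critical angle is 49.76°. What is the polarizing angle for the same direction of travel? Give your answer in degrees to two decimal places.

θ_B ≈ 37.36°

n₂/n₁ = sin θ_c = sin 49.76° = 0.7633.
tan θ_B equals the same ratio, so θ_B = arctan(0.7633) = 37.36°.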